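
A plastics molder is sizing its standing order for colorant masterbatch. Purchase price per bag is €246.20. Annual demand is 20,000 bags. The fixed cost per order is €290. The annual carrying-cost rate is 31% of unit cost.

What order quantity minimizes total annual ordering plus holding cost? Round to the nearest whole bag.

390 bags

Holding cost per bag per year: H = 31% × €246.2 = €76.3220
2DS/H = 2·20,000·290/76.322 = 151,987.63
EOQ = √151,987.63 ≈ 389.86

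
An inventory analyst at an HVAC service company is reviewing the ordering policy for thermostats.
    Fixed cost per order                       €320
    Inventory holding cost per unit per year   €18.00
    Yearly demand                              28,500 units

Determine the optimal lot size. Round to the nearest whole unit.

Q* = √(2·D·S / H) = √(2·28,500·320 / 18) = √1,013,333.3 ≈ 1,006.64

1,007 units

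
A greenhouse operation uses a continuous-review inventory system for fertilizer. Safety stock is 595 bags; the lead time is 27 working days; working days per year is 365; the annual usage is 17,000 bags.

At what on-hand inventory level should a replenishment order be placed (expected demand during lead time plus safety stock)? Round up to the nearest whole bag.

Daily demand d = 17,000 / 365 = 46.575 bags/day
Demand during lead time = 46.575 × 27 = 1,257.53
Reorder point = 1,257.53 + 595 = 1,852.53 → round up

1,853 bags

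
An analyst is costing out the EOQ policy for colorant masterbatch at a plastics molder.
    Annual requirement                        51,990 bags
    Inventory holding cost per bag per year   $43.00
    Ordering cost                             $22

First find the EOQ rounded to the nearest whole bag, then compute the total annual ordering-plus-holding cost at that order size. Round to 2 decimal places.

2DS/H = 2·51,990·22/43 = 53,199.07
EOQ = √53,199.07 ≈ 230.65 → Q = 231 bags
Annual ordering cost = (D/Q)·S = (51,990/231) × 22 = $4,951.43
Annual holding cost  = (Q/2)·H = (231/2) × 43 = $4,966.50
Total = $4,951.43 + $4,966.50 = $9,917.93

$9,917.93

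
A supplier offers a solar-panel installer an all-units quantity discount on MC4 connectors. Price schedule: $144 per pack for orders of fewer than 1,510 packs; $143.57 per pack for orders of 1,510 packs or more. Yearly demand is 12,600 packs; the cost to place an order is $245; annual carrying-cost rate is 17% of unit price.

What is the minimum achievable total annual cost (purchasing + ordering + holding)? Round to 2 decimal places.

$1,826,693.88

H₁ = 17%×$144 = $24.4800;  H₂ = 17%×$143.57 = $24.4069
EOQ₁ = √(2×12,600×245/24.4800) = 502.20  (< 1,510, feasible at tier 1)
EOQ₂ = √(2×12,600×245/24.4069) = 502.95  (< 1,510 → use Q = 1,510 at tier-2 price)
TC(tier 1 (EOQ₁), Q≈502.2) = $1,826,693.88
TC(tier 2, Q≈1,510.0) = $1,829,453.58
Minimum at tier 1 (EOQ₁): $1,826,693.88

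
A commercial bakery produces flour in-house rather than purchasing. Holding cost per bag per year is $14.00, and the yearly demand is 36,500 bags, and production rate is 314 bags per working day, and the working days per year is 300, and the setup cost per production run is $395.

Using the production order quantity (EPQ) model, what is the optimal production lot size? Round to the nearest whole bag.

d = 36,500/300 = 121.6667 bags/day;  effective holding cost H(1 − d/p) = 14·(1 − 121.6667/314) = 8.57537
Q* = √(2DS / H_eff) = √(2·36,500·395 / 8.57537) ≈ 1,833.72

1,834 bags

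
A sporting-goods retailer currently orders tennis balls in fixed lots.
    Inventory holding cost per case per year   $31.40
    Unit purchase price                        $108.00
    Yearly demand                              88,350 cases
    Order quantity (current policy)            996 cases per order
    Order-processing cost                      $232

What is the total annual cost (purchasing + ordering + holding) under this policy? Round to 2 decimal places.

Ordering: D/Q × S = 88,350/996 × $232 = $20,579.52
Holding:  Q/2 × H = 996/2 × $31.4 = $15,637.20
Purchase cost = D·C = 88,350 × 108 = $9,541,800.00
Total = $20,579.52 + $15,637.20 + $9,541,800.00 = $9,578,016.72

$9,578,016.72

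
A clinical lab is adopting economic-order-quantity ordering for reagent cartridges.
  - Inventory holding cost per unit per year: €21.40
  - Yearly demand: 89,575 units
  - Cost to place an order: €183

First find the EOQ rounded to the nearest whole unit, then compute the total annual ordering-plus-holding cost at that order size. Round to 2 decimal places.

Q* = √(2·D·S / H) = √(2·89,575·183 / 21.4) = √1,531,983.6 ≈ 1,237.73 → Q = 1,238 units
Orders/yr = 89,575/1,238 = 72.355; ordering cost = 72.355 × €183 = €13,240.89
Average inventory = 1,238/2 = 619; holding cost = 619 × €21.4 = €13,246.60
Total = €13,240.89 + €13,246.60 = €26,487.49

€26,487.49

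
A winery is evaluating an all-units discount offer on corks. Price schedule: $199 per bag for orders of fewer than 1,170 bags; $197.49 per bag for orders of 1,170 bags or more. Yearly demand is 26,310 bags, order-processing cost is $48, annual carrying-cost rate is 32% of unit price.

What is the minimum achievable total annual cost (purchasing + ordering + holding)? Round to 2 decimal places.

H₁ = 32%×$199 = $63.6800;  H₂ = 32%×$197.49 = $63.1968
EOQ₁ = √(2×26,310×48/63.6800) = 199.16  (< 1,170, feasible at tier 1)
EOQ₂ = √(2×26,310×48/63.1968) = 199.92  (< 1,170 → use Q = 1,170 at tier-2 price)
TC(tier 1 (EOQ₁), Q≈199.2) = $5,248,372.29
TC(tier 2, Q≈1,170.0) = $5,234,011.41
Minimum at tier 2: $5,234,011.41

$5,234,011.41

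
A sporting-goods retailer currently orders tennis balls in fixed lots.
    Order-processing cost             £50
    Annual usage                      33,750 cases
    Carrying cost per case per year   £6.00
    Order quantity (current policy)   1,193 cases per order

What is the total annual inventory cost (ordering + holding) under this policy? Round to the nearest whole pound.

£4,994

Annual ordering cost = (D/Q)·S = (33,750/1,193) × 50 = £1,414.50
Annual holding cost  = (Q/2)·H = (1,193/2) × 6 = £3,579.00
Total = £1,414.50 + £3,579.00 = £4,993.50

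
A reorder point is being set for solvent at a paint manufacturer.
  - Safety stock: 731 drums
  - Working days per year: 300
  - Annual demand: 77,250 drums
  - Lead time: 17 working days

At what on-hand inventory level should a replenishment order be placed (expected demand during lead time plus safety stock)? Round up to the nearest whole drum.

5,109 drums

Daily demand d = 77,250 / 300 = 257.500 drums/day
Demand during lead time = 257.500 × 17 = 4,377.50
Reorder point = 4,377.50 + 731 = 5,108.50 → round up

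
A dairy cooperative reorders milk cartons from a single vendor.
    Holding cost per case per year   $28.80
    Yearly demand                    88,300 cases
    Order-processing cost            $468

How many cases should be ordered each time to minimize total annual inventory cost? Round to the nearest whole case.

1,694 cases

EOQ = √(2DS/H) = √(2 × 88,300 × 468 / 28.8)
    = √(2,869,750.00) ≈ 1,694.03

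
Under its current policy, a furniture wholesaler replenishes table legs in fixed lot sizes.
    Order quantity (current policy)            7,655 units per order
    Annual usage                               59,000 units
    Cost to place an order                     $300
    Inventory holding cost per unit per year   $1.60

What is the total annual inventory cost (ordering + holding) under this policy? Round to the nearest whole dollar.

Ordering: D/Q × S = 59,000/7,655 × $300 = $2,312.21
Holding:  Q/2 × H = 7,655/2 × $1.6 = $6,124.00
Total = $2,312.21 + $6,124.00 = $8,436.21

$8,436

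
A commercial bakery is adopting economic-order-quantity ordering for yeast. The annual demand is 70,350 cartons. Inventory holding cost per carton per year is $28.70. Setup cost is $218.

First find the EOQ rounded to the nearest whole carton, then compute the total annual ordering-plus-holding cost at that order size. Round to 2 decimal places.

Optimal lot size Q* = (2 × 70,350 × $218 / $28.7)^½ ≈ 1,033.79 → Q = 1,034 cartons
Annual ordering cost = (D/Q)·S = (70,350/1,034) × 218 = $14,832.01
Annual holding cost  = (Q/2)·H = (1,034/2) × 28.7 = $14,837.90
Total = $14,832.01 + $14,837.90 = $29,669.91

$29,669.91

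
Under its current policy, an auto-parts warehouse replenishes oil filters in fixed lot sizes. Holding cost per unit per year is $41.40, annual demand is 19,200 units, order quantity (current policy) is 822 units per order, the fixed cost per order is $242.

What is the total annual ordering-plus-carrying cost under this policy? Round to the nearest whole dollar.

$22,668

Ordering: D/Q × S = 19,200/822 × $242 = $5,652.55
Holding:  Q/2 × H = 822/2 × $41.4 = $17,015.40
Total = $5,652.55 + $17,015.40 = $22,667.95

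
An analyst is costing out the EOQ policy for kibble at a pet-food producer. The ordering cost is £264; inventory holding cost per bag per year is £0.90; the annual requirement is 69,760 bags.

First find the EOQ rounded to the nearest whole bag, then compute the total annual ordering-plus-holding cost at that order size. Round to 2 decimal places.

2DS/H = 2·69,760·264/0.9 = 40,925,866.67
EOQ = √40,925,866.67 ≈ 6,397.33 → Q = 6,397 bags
Orders/yr = 69,760/6,397 = 10.905; ordering cost = 10.905 × £264 = £2,878.95
Average inventory = 6,397/2 = 3198.5; holding cost = 3198.5 × £0.9 = £2,878.65
Total = £2,878.95 + £2,878.65 = £5,757.60

£5,757.60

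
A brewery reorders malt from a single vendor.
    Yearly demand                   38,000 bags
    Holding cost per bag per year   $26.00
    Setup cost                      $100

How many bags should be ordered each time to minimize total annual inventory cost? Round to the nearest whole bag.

541 bags

Optimal lot size Q* = (2 × 38,000 × $100 / $26)^½ ≈ 540.65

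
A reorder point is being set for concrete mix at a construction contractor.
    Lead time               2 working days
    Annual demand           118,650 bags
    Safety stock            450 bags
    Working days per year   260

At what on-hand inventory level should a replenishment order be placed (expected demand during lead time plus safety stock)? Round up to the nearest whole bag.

Daily demand d = 118,650 / 260 = 456.346 bags/day
Demand during lead time = 456.346 × 2 = 912.69
Reorder point = 912.69 + 450 = 1,362.69 → round up

1,363 bags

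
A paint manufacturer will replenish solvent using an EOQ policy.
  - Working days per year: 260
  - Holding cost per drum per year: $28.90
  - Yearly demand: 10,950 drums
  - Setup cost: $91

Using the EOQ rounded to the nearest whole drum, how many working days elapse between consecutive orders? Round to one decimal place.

2DS/H = 2·10,950·91/28.9 = 68,958.48
EOQ = √68,958.48 ≈ 262.60 → Q = 263 drums
Cycle time = (working days × Q)/D = (260 × 263) / 10,950 = 6.245 days

6.2 days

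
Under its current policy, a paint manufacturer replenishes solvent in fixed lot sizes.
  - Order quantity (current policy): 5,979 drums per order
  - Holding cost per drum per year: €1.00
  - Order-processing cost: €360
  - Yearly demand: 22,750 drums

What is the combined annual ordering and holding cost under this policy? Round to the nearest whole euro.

€4,359

Annual ordering cost = (D/Q)·S = (22,750/5,979) × 360 = €1,369.79
Annual holding cost  = (Q/2)·H = (5,979/2) × 1 = €2,989.50
Total = €1,369.79 + €2,989.50 = €4,359.29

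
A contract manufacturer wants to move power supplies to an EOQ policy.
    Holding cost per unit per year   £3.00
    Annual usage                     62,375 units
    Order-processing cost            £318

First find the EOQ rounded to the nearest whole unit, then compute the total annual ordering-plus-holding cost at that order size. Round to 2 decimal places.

£10,909.24

Optimal lot size Q* = (2 × 62,375 × £318 / £3)^½ ≈ 3,636.41 → Q = 3,636 units
Annual ordering cost = (D/Q)·S = (62,375/3,636) × 318 = £5,455.24
Annual holding cost  = (Q/2)·H = (3,636/2) × 3 = £5,454.00
Total = £5,455.24 + £5,454.00 = £10,909.24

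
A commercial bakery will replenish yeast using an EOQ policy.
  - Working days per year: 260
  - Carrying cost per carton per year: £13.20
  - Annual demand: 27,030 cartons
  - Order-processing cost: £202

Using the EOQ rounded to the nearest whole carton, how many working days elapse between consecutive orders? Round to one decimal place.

Q* = √(2·D·S / H) = √(2·27,030·202 / 13.2) = √827,281.8 ≈ 909.55 → Q = 910 cartons
T = Q/D × 260 days = 910/27,030 × 260 = 8.753 days

8.8 days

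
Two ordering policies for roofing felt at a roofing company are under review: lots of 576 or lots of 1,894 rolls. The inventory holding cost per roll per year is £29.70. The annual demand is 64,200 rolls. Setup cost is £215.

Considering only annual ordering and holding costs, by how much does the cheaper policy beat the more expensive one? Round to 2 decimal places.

£2,896.51

Annual cost at Q: ordering D·S/Q plus holding Q·H/2.
TC(576) = (64,200/576)×215 + (576/2)×29.7 = £32,517.14
TC(1,894) = (64,200/1,894)×215 + (1,894/2)×29.7 = £35,413.65
Lots of 576 are cheaper by £2,896.51.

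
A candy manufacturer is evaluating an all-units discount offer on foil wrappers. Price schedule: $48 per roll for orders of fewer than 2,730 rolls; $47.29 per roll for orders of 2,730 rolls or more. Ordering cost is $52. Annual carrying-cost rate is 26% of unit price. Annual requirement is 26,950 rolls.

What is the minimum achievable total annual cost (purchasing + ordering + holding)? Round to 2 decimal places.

H₁ = 26%×$48 = $12.4800;  H₂ = 26%×$47.29 = $12.2954
EOQ₁ = √(2×26,950×52/12.4800) = 473.90  (< 2,730, feasible at tier 1)
EOQ₂ = √(2×26,950×52/12.2954) = 477.45  (< 2,730 → use Q = 2,730 at tier-2 price)
TC(tier 1 (EOQ₁), Q≈473.9) = $1,299,514.30
TC(tier 2, Q≈2,730.0) = $1,291,762.05
Minimum at tier 2: $1,291,762.05

$1,291,762.05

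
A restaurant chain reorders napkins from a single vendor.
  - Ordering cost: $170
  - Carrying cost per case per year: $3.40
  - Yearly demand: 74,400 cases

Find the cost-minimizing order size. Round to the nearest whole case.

2,728 cases

2DS/H = 2·74,400·170/3.4 = 7,440,000.00
EOQ = √7,440,000.00 ≈ 2,727.64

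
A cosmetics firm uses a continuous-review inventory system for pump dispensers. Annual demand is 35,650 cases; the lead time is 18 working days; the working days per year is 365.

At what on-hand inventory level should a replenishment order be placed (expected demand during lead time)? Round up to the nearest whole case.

1,759 cases

Daily demand d = 35,650 / 365 = 97.671 cases/day
Demand during lead time = 97.671 × 18 = 1,758.08
Reorder point = 1,758.08 → round up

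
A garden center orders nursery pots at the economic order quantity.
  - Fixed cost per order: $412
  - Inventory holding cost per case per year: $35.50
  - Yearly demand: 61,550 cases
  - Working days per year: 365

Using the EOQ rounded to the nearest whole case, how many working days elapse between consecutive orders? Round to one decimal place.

Q* = √(2·D·S / H) = √(2·61,550·412 / 35.5) = √1,428,653.5 ≈ 1,195.26 → Q = 1,195 cases
Cycle time = (working days × Q)/D = (365 × 1,195) / 61,550 = 7.087 days

7.1 days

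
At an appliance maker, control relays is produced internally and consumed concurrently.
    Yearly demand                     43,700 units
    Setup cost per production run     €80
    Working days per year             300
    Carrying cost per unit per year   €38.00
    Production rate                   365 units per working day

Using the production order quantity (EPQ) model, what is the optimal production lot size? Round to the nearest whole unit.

553 units

d = 43,700/300 = 145.6667 units/day;  effective holding cost H(1 − d/p) = 38·(1 − 145.6667/365) = 22.83470
Q* = √(2DS / H_eff) = √(2·43,700·80 / 22.83470) ≈ 553.35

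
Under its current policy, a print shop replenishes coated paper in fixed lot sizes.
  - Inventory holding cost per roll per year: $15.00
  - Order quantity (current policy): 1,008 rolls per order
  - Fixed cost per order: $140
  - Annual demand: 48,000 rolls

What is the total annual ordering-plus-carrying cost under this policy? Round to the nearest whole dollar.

$14,227

Ordering: D/Q × S = 48,000/1,008 × $140 = $6,666.67
Holding:  Q/2 × H = 1,008/2 × $15 = $7,560.00
Total = $6,666.67 + $7,560.00 = $14,226.67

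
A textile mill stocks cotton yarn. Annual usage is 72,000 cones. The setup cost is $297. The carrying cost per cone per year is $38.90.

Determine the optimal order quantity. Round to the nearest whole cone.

EOQ = √(2DS/H) = √(2 × 72,000 × 297 / 38.9)
    = √(1,099,434.45) ≈ 1,048.54

1,049 cones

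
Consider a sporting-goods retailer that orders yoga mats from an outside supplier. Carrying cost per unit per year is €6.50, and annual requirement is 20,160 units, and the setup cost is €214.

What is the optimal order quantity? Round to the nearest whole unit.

Q* = √(2·D·S / H) = √(2·20,160·214 / 6.5) = √1,327,458.5 ≈ 1,152.15

1,152 units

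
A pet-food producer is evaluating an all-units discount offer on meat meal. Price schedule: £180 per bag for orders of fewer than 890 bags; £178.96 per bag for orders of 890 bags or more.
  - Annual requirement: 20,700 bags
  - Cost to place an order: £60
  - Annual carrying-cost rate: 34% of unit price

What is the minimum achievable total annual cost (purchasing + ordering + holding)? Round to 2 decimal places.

£3,732,944.15

H₁ = 34%×£180 = £61.2000;  H₂ = 34%×£178.96 = £60.8464
EOQ₁ = √(2×20,700×60/61.2000) = 201.47  (< 890, feasible at tier 1)
EOQ₂ = √(2×20,700×60/60.8464) = 202.05  (< 890 → use Q = 890 at tier-2 price)
TC(tier 1 (EOQ₁), Q≈201.5) = £3,738,329.67
TC(tier 2, Q≈890.0) = £3,732,944.15
Minimum at tier 2: £3,732,944.15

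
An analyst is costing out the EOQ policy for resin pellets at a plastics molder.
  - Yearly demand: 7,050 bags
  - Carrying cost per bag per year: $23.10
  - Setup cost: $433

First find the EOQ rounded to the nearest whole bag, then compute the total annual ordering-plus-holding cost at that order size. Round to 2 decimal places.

$11,875.71

2DS/H = 2·7,050·433/23.1 = 264,298.70
EOQ = √264,298.70 ≈ 514.10 → Q = 514 bags
Orders/yr = 7,050/514 = 13.716; ordering cost = 13.716 × $433 = $5,939.01
Average inventory = 514/2 = 257; holding cost = 257 × $23.1 = $5,936.70
Total = $5,939.01 + $5,936.70 = $11,875.71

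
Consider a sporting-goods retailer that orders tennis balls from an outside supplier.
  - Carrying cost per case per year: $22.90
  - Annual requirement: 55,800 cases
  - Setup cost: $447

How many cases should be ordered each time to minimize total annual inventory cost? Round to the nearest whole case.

1,476 cases

Q* = √(2·D·S / H) = √(2·55,800·447 / 22.9) = √2,178,393.0 ≈ 1,475.94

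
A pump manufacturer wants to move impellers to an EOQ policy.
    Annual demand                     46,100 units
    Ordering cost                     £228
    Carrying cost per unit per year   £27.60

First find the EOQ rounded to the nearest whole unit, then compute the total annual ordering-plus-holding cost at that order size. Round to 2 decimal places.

£24,087.26

Q* = √(2·D·S / H) = √(2·46,100·228 / 27.6) = √761,652.2 ≈ 872.73 → Q = 873 units
Ordering: D/Q × S = 46,100/873 × £228 = £12,039.86
Holding:  Q/2 × H = 873/2 × £27.6 = £12,047.40
Total = £12,039.86 + £12,047.40 = £24,087.26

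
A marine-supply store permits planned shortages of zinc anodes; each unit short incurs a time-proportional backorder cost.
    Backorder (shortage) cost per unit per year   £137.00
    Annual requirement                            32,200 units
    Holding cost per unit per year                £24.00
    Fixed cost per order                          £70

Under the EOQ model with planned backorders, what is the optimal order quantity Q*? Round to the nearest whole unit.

470 units

Basic EOQ = √(2·32,200·70/24) = 433.397
Backorder adjustment √((H+b)/b) = √((24+137)/137) = 1.0841
Q* = 433.397 × 1.0841 ≈ 469.83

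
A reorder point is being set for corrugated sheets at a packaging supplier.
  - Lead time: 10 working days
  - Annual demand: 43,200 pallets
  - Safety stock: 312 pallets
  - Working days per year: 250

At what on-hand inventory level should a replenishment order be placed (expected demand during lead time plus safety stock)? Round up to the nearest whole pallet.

Daily demand d = 43,200 / 250 = 172.800 pallets/day
Demand during lead time = 172.800 × 10 = 1,728.00
Reorder point = 1,728.00 + 312 = 2,040.00 → round up

2,040 pallets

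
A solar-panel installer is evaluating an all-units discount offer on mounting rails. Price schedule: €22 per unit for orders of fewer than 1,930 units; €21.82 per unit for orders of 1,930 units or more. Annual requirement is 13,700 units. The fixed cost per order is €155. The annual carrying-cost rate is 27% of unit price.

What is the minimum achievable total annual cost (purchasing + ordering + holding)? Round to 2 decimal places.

€305,719.46

H₁ = 27%×€22 = €5.9400;  H₂ = 27%×€21.82 = €5.8914
EOQ₁ = √(2×13,700×155/5.9400) = 845.57  (< 1,930, feasible at tier 1)
EOQ₂ = √(2×13,700×155/5.8914) = 849.05  (< 1,930 → use Q = 1,930 at tier-2 price)
TC(tier 1 (EOQ₁), Q≈845.6) = €306,422.67
TC(tier 2, Q≈1,930.0) = €305,719.46
Minimum at tier 2: €305,719.46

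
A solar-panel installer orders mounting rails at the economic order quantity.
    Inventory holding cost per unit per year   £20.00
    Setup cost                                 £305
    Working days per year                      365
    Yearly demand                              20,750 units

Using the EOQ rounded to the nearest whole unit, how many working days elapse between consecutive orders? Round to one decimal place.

EOQ = √(2DS/H) = √(2 × 20,750 × 305 / 20)
    = √(632,875.00) ≈ 795.53 → Q = 796 units
Cycle time = (working days × Q)/D = (365 × 796) / 20,750 = 14.002 days

14.0 days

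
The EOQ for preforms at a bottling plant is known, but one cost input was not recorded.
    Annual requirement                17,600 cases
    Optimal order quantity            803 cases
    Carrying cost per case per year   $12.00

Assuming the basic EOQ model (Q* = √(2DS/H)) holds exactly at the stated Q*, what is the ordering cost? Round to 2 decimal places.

Since Q* = (2DS/H)^½, squaring gives Q*²·H = 2DS.
S = Q²H / (2D) = 803² × 12 / (2 × 17,600) = 219.8212

$219.82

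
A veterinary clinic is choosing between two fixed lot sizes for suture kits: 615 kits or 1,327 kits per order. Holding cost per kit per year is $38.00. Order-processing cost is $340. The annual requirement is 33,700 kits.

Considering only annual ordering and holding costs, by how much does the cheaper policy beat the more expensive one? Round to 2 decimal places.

For each Q, cost = (D/Q)·S + (Q/2)·H.
TC(615) = (33,700/615)×340 + (615/2)×38 = $30,315.89
TC(1,327) = (33,700/1,327)×340 + (1,327/2)×38 = $33,847.51
Lots of 615 are cheaper by $3,531.62.

$3,531.62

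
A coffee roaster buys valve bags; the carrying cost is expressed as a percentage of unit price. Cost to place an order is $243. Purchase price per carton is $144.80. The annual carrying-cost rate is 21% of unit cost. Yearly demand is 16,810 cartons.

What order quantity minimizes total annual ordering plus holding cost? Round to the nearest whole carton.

H = i·C = 0.21 × $144.8 = $30.4080 per carton-year
EOQ = √(2DS/H) = √(2 × 16,810 × 243 / 30.408)
    = √(268,668.11) ≈ 518.33

518 cartons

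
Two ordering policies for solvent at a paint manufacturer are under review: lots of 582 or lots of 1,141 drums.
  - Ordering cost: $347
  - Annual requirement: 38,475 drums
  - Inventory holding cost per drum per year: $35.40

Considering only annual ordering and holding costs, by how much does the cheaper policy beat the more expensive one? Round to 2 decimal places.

Annual cost at Q: ordering D·S/Q plus holding Q·H/2.
TC(582) = (38,475/582)×347 + (582/2)×35.4 = $33,240.96
TC(1,141) = (38,475/1,141)×347 + (1,141/2)×35.4 = $31,896.69
|ΔTC| = |$33,240.96 − $31,896.69| = $1,344.28

$1,344.28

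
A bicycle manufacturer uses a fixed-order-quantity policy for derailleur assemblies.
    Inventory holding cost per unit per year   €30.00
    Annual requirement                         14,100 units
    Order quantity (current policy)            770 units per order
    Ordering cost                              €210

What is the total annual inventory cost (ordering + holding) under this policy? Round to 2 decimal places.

Orders/yr = 14,100/770 = 18.312; ordering cost = 18.312 × €210 = €3,845.45
Average inventory = 770/2 = 385; holding cost = 385 × €30 = €11,550.00
Total = €3,845.45 + €11,550.00 = €15,395.45

€15,395.45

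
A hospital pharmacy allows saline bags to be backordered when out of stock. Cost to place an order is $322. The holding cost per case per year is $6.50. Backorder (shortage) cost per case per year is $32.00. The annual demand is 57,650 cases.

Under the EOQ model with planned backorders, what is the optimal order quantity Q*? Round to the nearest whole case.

2,621 cases

Basic EOQ = √(2·57,650·322/6.5) = 2,389.934
Backorder adjustment √((H+b)/b) = √((6.5+32)/32) = 1.0969
Q* = 2,389.934 × 1.0969 ≈ 2,621.45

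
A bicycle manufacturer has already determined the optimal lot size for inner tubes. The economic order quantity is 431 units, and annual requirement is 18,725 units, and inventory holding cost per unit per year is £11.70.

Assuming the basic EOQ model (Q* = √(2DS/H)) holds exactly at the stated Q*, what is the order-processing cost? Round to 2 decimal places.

£58.03

EOQ relation: Q² = 2DS/H, so rearrange for the unknown.
S = Q²H / (2D) = 431² × 11.7 / (2 × 18,725) = 58.0348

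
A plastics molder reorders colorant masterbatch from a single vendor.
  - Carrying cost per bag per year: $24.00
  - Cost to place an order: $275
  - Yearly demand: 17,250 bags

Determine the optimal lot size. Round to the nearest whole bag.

Optimal lot size Q* = (2 × 17,250 × $275 / $24)^½ ≈ 628.74

629 bags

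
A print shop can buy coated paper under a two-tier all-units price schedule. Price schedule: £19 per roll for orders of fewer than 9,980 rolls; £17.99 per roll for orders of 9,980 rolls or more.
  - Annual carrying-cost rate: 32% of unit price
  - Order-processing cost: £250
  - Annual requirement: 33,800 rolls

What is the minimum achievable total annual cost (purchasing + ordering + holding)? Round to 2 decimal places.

H₁ = 32%×£19 = £6.0800;  H₂ = 32%×£17.99 = £5.7568
EOQ₁ = √(2×33,800×250/6.0800) = 1,667.21  (< 9,980, feasible at tier 1)
EOQ₂ = √(2×33,800×250/5.7568) = 1,713.38  (< 9,980 → use Q = 9,980 at tier-2 price)
TC(tier 1 (EOQ₁), Q≈1,667.2) = £652,336.67
TC(tier 2, Q≈9,980.0) = £637,635.13
Minimum at tier 2: £637,635.13

£637,635.13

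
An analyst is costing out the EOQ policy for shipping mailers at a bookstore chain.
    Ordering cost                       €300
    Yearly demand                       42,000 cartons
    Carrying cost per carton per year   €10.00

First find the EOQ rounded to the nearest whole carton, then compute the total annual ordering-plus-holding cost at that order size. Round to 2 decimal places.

Optimal lot size Q* = (2 × 42,000 × €300 / €10)^½ ≈ 1,587.45 → Q = 1,587 cartons
Orders/yr = 42,000/1,587 = 26.465; ordering cost = 26.465 × €300 = €7,939.51
Average inventory = 1,587/2 = 793.5; holding cost = 793.5 × €10 = €7,935.00
Total = €7,939.51 + €7,935.00 = €15,874.51

€15,874.51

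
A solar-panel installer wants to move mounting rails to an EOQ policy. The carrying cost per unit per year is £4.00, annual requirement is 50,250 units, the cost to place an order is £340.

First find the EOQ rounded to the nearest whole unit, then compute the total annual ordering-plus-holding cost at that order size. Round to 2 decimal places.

EOQ = √(2DS/H) = √(2 × 50,250 × 340 / 4)
    = √(8,542,500.00) ≈ 2,922.76 → Q = 2,923 units
Orders/yr = 50,250/2,923 = 17.191; ordering cost = 17.191 × £340 = £5,845.02
Average inventory = 2,923/2 = 1461.5; holding cost = 1461.5 × £4 = £5,846.00
Total = £5,845.02 + £5,846.00 = £11,691.02

£11,691.02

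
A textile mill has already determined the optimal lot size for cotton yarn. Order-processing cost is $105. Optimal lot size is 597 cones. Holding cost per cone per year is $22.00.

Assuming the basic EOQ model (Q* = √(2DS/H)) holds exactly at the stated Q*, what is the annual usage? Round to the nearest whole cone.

37,338 cones per year

EOQ relation: Q² = 2DS/H, so rearrange for the unknown.
D = Q²H / (2S) = 597² × 22 / (2 × 105) = 37,338.09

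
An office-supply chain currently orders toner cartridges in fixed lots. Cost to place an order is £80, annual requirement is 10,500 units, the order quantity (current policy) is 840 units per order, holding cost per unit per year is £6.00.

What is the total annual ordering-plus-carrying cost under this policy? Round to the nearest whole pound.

£3,520

Annual ordering cost = (D/Q)·S = (10,500/840) × 80 = £1,000.00
Annual holding cost  = (Q/2)·H = (840/2) × 6 = £2,520.00
Total = £1,000.00 + £2,520.00 = £3,520.00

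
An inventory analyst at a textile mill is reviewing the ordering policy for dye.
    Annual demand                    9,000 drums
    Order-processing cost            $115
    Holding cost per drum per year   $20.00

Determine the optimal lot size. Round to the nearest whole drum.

322 drums

EOQ = √(2DS/H) = √(2 × 9,000 × 115 / 20)
    = √(103,500.00) ≈ 321.71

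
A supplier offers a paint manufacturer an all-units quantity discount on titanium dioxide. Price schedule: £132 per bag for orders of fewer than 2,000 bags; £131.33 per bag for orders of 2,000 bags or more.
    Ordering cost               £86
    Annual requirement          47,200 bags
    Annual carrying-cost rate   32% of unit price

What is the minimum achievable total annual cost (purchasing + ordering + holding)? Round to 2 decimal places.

H₁ = 32%×£132 = £42.2400;  H₂ = 32%×£131.33 = £42.0256
EOQ₁ = √(2×47,200×86/42.2400) = 438.40  (< 2,000, feasible at tier 1)
EOQ₂ = √(2×47,200×86/42.0256) = 439.52  (< 2,000 → use Q = 2,000 at tier-2 price)
TC(tier 1 (EOQ₁), Q≈438.4) = £6,248,918.13
TC(tier 2, Q≈2,000.0) = £6,242,831.20
Minimum at tier 2: £6,242,831.20

£6,242,831.20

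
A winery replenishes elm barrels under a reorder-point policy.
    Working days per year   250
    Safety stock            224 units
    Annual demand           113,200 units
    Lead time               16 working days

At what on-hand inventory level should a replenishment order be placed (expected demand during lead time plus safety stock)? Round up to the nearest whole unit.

Daily demand d = 113,200 / 250 = 452.800 units/day
Demand during lead time = 452.800 × 16 = 7,244.80
Reorder point = 7,244.80 + 224 = 7,468.80 → round up

7,469 units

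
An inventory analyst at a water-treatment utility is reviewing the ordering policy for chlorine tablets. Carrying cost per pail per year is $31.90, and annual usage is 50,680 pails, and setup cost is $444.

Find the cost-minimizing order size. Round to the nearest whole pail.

1,188 pails

Q* = √(2·D·S / H) = √(2·50,680·444 / 31.9) = √1,410,778.7 ≈ 1,187.76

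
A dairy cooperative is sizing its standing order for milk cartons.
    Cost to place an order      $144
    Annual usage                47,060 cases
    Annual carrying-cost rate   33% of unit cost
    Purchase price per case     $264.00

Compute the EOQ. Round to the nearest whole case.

394 cases

Carrying cost H = $264 × 33% = $87.1200/case/yr
2DS/H = 2·47,060·144/87.12 = 155,570.25
EOQ = √155,570.25 ≈ 394.42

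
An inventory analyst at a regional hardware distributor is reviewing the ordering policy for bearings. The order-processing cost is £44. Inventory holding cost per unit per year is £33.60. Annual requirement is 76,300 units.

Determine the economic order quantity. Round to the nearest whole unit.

447 units

Q* = √(2·D·S / H) = √(2·76,300·44 / 33.6) = √199,833.3 ≈ 447.03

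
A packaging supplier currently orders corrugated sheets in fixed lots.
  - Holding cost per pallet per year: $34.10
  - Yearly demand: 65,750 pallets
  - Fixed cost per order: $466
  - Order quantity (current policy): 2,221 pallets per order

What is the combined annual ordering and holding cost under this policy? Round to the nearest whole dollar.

$51,663

Ordering: D/Q × S = 65,750/2,221 × $466 = $13,795.36
Holding:  Q/2 × H = 2,221/2 × $34.1 = $37,868.05
Total = $13,795.36 + $37,868.05 = $51,663.41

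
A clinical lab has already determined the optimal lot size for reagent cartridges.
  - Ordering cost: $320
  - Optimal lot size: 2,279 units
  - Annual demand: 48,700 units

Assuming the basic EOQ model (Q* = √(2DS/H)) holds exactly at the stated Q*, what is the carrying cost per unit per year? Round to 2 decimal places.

$6.00

Since Q* = (2DS/H)^½, squaring gives Q*²·H = 2DS.
H = 2DS / Q² = 2 × 48,700 × 320 / 2,279² = 6.0010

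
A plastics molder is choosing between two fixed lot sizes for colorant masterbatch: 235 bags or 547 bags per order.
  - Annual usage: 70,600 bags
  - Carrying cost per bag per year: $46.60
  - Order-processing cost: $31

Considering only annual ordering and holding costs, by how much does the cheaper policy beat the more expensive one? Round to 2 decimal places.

$1,957.51

TC(Q) = (D/Q)S + (Q/2)H
TC(235) = (70,600/235)×31 + (235/2)×46.6 = $14,788.69
TC(547) = (70,600/547)×31 + (547/2)×46.6 = $16,746.20
Cheaper: Q = 235.  Difference = $1,957.51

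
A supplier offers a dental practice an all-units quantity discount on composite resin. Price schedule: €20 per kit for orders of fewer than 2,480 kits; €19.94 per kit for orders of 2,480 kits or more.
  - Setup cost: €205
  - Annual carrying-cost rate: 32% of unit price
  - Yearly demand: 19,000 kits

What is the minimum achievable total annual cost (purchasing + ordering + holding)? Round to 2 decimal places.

€387,060.88

H₁ = 32%×€20 = €6.4000;  H₂ = 32%×€19.94 = €6.3808
EOQ₁ = √(2×19,000×205/6.4000) = 1,103.26  (< 2,480, feasible at tier 1)
EOQ₂ = √(2×19,000×205/6.3808) = 1,104.92  (< 2,480 → use Q = 2,480 at tier-2 price)
TC(tier 1 (EOQ₁), Q≈1,103.3) = €387,060.88
TC(tier 2, Q≈2,480.0) = €388,342.76
Minimum at tier 1 (EOQ₁): €387,060.88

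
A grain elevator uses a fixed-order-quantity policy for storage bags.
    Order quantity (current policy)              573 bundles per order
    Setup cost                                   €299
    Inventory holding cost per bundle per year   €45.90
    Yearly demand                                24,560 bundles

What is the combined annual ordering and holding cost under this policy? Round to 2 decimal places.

Ordering: D/Q × S = 24,560/573 × €299 = €12,815.78
Holding:  Q/2 × H = 573/2 × €45.9 = €13,150.35
Total = €12,815.78 + €13,150.35 = €25,966.13

€25,966.13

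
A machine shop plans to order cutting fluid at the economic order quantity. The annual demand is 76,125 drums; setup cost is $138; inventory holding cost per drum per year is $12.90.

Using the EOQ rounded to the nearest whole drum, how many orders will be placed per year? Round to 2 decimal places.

Q* = √(2·D·S / H) = √(2·76,125·138 / 12.9) = √1,628,720.9 ≈ 1,276.21 → Q = 1,276
N = D/Q = 76,125/1,276 ≈ 59.659 orders/yr

59.66 orders per year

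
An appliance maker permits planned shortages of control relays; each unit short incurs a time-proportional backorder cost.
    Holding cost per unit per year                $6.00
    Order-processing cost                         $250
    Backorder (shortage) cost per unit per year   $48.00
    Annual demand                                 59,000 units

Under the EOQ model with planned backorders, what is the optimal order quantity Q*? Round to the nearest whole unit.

2,352 units

Q* = √(2DS/H) · √((H + b)/b)
   = √(2 × 59,000 × 250 / 6) · √((6 + 48) / 48)
   = 2,217.356 × 1.0607 ≈ 2,351.86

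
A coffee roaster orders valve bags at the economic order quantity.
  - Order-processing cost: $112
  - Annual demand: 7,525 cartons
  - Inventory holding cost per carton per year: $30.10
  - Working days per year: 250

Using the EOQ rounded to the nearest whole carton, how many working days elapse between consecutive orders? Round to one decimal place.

EOQ = √(2DS/H) = √(2 × 7,525 × 112 / 30.1)
    = √(56,000.00) ≈ 236.64 → Q = 237 cartons
T = Q/D × 250 days = 237/7,525 × 250 = 7.874 days

7.9 days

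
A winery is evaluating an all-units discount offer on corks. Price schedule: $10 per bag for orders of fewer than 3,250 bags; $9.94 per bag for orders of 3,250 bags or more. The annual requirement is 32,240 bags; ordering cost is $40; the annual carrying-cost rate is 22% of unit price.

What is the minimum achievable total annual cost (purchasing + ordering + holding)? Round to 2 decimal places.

H₁ = 22%×$10 = $2.2000;  H₂ = 22%×$9.94 = $2.1868
EOQ₁ = √(2×32,240×40/2.2000) = 1,082.76  (< 3,250, feasible at tier 1)
EOQ₂ = √(2×32,240×40/2.1868) = 1,086.02  (< 3,250 → use Q = 3,250 at tier-2 price)
TC(tier 1 (EOQ₁), Q≈1,082.8) = $324,782.07
TC(tier 2, Q≈3,250.0) = $324,415.95
Minimum at tier 2: $324,415.95

$324,415.95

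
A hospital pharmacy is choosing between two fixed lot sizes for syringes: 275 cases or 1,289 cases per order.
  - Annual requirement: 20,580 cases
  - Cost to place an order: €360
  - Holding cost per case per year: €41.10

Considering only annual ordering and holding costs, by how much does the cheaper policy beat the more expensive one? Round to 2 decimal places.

TC(Q) = (D/Q)S + (Q/2)H
TC(275) = (20,580/275)×360 + (275/2)×41.1 = €32,592.34
TC(1,289) = (20,580/1,289)×360 + (1,289/2)×41.1 = €32,236.66
Lots of 1,289 are cheaper by €355.68.

€355.68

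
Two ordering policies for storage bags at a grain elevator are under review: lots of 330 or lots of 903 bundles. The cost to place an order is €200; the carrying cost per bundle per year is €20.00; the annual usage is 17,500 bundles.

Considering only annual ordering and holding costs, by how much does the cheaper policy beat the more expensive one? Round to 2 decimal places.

€1,000.09

For each Q, cost = (D/Q)·S + (Q/2)·H.
TC(330) = (17,500/330)×200 + (330/2)×20 = €13,906.06
TC(903) = (17,500/903)×200 + (903/2)×20 = €12,905.97
Lots of 903 are cheaper by €1,000.09.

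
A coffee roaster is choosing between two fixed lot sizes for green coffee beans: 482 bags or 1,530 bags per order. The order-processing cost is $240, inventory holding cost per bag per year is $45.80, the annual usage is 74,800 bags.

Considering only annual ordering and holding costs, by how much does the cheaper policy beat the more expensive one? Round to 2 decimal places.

For each Q, cost = (D/Q)·S + (Q/2)·H.
TC(482) = (74,800/482)×240 + (482/2)×45.8 = $48,282.61
TC(1,530) = (74,800/1,530)×240 + (1,530/2)×45.8 = $46,770.33
|ΔTC| = |$48,282.61 − $46,770.33| = $1,512.28

$1,512.28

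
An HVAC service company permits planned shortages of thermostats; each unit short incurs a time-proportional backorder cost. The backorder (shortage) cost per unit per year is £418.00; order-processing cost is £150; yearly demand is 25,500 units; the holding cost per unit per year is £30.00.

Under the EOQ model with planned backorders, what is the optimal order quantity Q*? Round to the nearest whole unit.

Q* = √(2DS/H) · √((H + b)/b)
   = √(2 × 25,500 × 150 / 30) · √((30 + 418) / 418)
   = 504.975 × 1.0353 ≈ 522.78

523 units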